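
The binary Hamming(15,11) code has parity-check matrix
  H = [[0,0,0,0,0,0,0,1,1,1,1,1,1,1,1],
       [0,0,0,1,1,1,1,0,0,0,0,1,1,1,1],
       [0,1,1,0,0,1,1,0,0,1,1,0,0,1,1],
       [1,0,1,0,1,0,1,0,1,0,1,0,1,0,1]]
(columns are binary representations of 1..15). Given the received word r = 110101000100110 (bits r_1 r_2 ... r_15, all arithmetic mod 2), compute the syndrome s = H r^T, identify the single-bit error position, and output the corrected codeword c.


s = (1, 0, 0, 0)^T, error position = 8, corrected codeword c = 110101010100110

Compute s = H r^T mod 2 one row at a time:
  s_1 = 0 + 0 + 1 + 0 + 0 + 1 + 1 + 0 = 3 ≡ 1 (mod 2).
  s_2 = 1 + 0 + 1 + 0 + 0 + 1 + 1 + 0 = 4 ≡ 0 (mod 2).
  s_3 = 1 + 0 + 1 + 0 + 1 + 0 + 1 + 0 = 4 ≡ 0 (mod 2).
  s_4 = 1 + 0 + 0 + 0 + 0 + 0 + 1 + 0 = 2 ≡ 0 (mod 2).
s = (1, 0, 0, 0)^T — this equals column 8 of H (binary 1000), so error is at position 8.
Correct: flip bit 8 of r = 110101000100110 to get c = 110101010100110.


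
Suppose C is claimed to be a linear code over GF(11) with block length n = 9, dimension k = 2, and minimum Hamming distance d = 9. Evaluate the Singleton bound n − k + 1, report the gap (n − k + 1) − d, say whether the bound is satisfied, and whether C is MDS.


Singleton RHS = n − k + 1 = 8, slack = -1, bound violated (no such code; not MDS).

Singleton bound: d ≤ n − k + 1.
Here n = 9, k = 2, so n − k + 1 = 8.
Given d = 9, check d ≤ 8: NO.
Slack = (n − k + 1) − d = -1.
The slack is negative: d = 9 exceeds n − k + 1 = 8 by 1, so the Singleton bound is violated and no linear [9, 2, 9]_11 code can exist. In particular it is not MDS (MDS requires d = n − k + 1 exactly).
Description: the claimed parameters are [9, 2, 9]_11; such a code would be impossible (violates the Singleton bound).


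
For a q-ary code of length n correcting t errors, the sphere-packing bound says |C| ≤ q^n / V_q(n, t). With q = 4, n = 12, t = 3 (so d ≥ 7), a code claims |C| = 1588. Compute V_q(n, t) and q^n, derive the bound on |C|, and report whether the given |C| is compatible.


V_q(n, t) = 6571, q^n = 16777216, Hamming bound = 2553, |C| = 1588 ≤ bound (satisfied).

Step 1: Compute V_q(n, t) = Σ_{j=0}^3 C(n, j) (q−1)^j.
  j = 0: C(12,0)·(3)^0 = 1·1 = 1.
  j = 1: C(12,1)·(3)^1 = 12·3 = 36.
  j = 2: C(12,2)·(3)^2 = 66·9 = 594.
  j = 3: C(12,3)·(3)^3 = 220·27 = 5940.
  V_q(n, t) = 1 + 36 + 594 + 5940 = 6571.
Step 2: q^n = 4^12 = 16777216.
Step 3: Hamming bound ⌊q^n / V_q(n,t)⌋ = ⌊16777216/6571⌋ = 2553.
Step 4: Compare |C| = 1588 to 2553: satisfied.
The claimed |C| lies below the Hamming bound.


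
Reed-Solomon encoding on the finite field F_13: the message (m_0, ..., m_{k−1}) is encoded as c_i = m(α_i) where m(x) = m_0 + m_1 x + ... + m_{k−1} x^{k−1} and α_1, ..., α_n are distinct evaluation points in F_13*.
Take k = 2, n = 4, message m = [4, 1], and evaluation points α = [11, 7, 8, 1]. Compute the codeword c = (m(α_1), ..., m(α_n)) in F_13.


c = [2, 11, 12, 5]

Message polynomial: m(x) = 4 + 1·x (mod 13).
For each evaluation point α_i, compute m(α_i) mod 13:
  α_1 = 11: Horner steps 1 → 2, so m(11) = 2.
  α_2 = 7: Horner steps 1 → 11, so m(7) = 11.
  α_3 = 8: Horner steps 1 → 12, so m(8) = 12.
  α_4 = 1: Horner steps 1 → 5, so m(1) = 5.
Codeword c = [2, 11, 12, 5] ∈ F_13^4.


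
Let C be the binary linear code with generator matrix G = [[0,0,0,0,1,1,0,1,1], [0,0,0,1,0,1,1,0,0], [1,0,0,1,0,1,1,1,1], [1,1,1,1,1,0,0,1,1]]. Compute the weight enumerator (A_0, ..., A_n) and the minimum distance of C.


Weight distribution: A_0 = 1, A_3 = 3, A_4 = 4, A_5 = 4, A_6 = 2, A_7 = 1, A_8 = 1. Minimum distance d = 3.

Enumerate all 2^4 = 16 messages m ∈ F_2^4.
For each, compute codeword c = mG in F_2^9, then tally its weight.
  m = 0000 → c = 000000000, weight = 0.
  m = 1000 → c = 000011011, weight = 4.
  m = 0100 → c = 000101100, weight = 3.
  m = 1100 → c = 000110111, weight = 5.
  m = 0010 → c = 100101111, weight = 6.
  m = 1010 → c = 100110100, weight = 4.
  m = 0110 → c = 100000011, weight = 3.
  m = 1110 → c = 100011000, weight = 3.
  m = 0001 → c = 111110011, weight = 7.
  m = 1001 → c = 111101000, weight = 5.
  m = 0101 → c = 111011111, weight = 8.
  m = 1101 → c = 111000100, weight = 4.
  m = 0011 → c = 011011100, weight = 5.
  m = 1011 → c = 011000111, weight = 5.
  m = 0111 → c = 011110000, weight = 4.
  m = 1111 → c = 011101011, weight = 6.
Tally weights:
  weight 0: 1 codewords.
  weight 3: 3 codewords.
  weight 4: 4 codewords.
  weight 5: 4 codewords.
  weight 6: 2 codewords.
  weight 7: 1 codewords.
  weight 8: 1 codewords.
Minimum distance d = smallest w > 0 with A_w > 0 = 3.
Sanity: Σ A_w = 16 = 2^4 = 16 ✓.


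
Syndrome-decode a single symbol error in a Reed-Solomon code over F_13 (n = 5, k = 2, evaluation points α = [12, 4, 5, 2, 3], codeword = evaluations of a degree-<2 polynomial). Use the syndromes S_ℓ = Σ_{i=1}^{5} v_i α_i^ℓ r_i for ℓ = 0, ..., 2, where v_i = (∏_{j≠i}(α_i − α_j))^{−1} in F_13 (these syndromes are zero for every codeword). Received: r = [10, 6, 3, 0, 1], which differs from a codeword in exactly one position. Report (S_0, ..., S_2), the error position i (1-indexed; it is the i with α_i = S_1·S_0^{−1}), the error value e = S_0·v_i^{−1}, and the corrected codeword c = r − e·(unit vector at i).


S = (10, 1, 4), error at position 2, error magnitude e = 4, c = [10, 2, 3, 0, 1].

Step 1: column multipliers v_i = (∏_{j≠i}(α_i − α_j))^{−1} mod 13.
  i = 1 (α = 12): (12−4)(12−5)(12−2)(12−3) = 8·7·10·9 = 5040 ≡ 9, so v_1 = 9^{−1} = 3 (mod 13).
  i = 2 (α = 4): (4−12)(4−5)(4−2)(4−3) = (−8)·(−1)·2·1 = 16 ≡ 3, so v_2 = 3^{−1} = 9 (mod 13).
  i = 3 (α = 5): (5−12)(5−4)(5−2)(5−3) = (−7)·1·3·2 = −42 ≡ 10, so v_3 = 10^{−1} = 4 (mod 13).
  i = 4 (α = 2): (2−12)(2−4)(2−5)(2−3) = (−10)·(−2)·(−3)·(−1) = 60 ≡ 8, so v_4 = 8^{−1} = 5 (mod 13).
  i = 5 (α = 3): (3−12)(3−4)(3−5)(3−2) = (−9)·(−1)·(−2)·1 = −18 ≡ 8, so v_5 = 8^{−1} = 5 (mod 13).
  v = [3, 9, 4, 5, 5].
Step 2: syndromes of r = [10, 6, 3, 0, 1] (all sums mod 13).
  S_0 = Σ v_i r_i = 3·10 + 9·6 + 4·3 + 5·0 + 5·1 = 101 ≡ 10.
  S_1 = Σ v_i α_i r_i = 3·12·10 + 9·4·6 + 4·5·3 + 5·2·0 + 5·3·1 = 651 ≡ 1.
  α_i^2 mod 13 = [1, 3, 12, 4, 9].
  S_2 = Σ v_i α_i^2 r_i = 3·1·10 + 9·3·6 + 4·12·3 + 5·4·0 + 5·9·1 = 381 ≡ 4.
  S = (10, 1, 4) ≠ 0, so r is not a codeword (an error is present).
Step 3: locate the error. For a single error e at position i, S_ℓ = v_i·e·α_i^ℓ, so α_err = S_1/S_0.
  S_0^{−1} = 10^{−1} = 4 (mod 13), so α_err = 1·4 = 4 ≡ 4 = α_2. Error position i = 2.
  Consistency check: S_2/S_1 = 4·1 = 4 ≡ 4 = α_err ✓ (single-error assumption holds).
Step 4: error magnitude e = S_0/v_2 = S_0·∏_{j≠2}(α_2 − α_j) = 10·3 = 30 ≡ 4 (mod 13).
Step 5: correct position 2: c_2 = r_2 − e = 6 − 4 ≡ 2 (mod 13). Hence c = [10, 2, 3, 0, 1].
  Check: interpolating c through the α_i gives m(x) = 11 + 1·x (degree < 2) with m(α_i) = c_i for every i, so c is indeed a codeword.


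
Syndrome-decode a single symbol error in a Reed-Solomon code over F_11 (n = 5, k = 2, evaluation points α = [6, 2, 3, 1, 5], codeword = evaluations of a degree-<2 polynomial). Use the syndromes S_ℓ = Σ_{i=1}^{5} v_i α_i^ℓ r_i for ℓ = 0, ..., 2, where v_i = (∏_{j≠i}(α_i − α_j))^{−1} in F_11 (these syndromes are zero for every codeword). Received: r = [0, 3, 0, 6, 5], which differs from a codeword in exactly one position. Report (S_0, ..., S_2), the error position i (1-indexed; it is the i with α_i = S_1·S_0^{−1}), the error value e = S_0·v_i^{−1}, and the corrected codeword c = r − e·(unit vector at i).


S = (4, 2, 1), error at position 1, error magnitude e = 9, c = [2, 3, 0, 6, 5].

Step 1: column multipliers v_i = (∏_{j≠i}(α_i − α_j))^{−1} mod 11.
  i = 1 (α = 6): (6−2)(6−3)(6−1)(6−5) = 4·3·5·1 = 60 ≡ 5, so v_1 = 5^{−1} = 9 (mod 11).
  i = 2 (α = 2): (2−6)(2−3)(2−1)(2−5) = (−4)·(−1)·1·(−3) = −12 ≡ 10, so v_2 = 10^{−1} = 10 (mod 11).
  i = 3 (α = 3): (3−6)(3−2)(3−1)(3−5) = (−3)·1·2·(−2) = 12 ≡ 1, so v_3 = 1^{−1} = 1 (mod 11).
  i = 4 (α = 1): (1−6)(1−2)(1−3)(1−5) = (−5)·(−1)·(−2)·(−4) = 40 ≡ 7, so v_4 = 7^{−1} = 8 (mod 11).
  i = 5 (α = 5): (5−6)(5−2)(5−3)(5−1) = (−1)·3·2·4 = −24 ≡ 9, so v_5 = 9^{−1} = 5 (mod 11).
  v = [9, 10, 1, 8, 5].
Step 2: syndromes of r = [0, 3, 0, 6, 5] (all sums mod 11).
  S_0 = Σ v_i r_i = 9·0 + 10·3 + 1·0 + 8·6 + 5·5 = 103 ≡ 4.
  S_1 = Σ v_i α_i r_i = 9·6·0 + 10·2·3 + 1·3·0 + 8·1·6 + 5·5·5 = 233 ≡ 2.
  α_i^2 mod 11 = [3, 4, 9, 1, 3].
  S_2 = Σ v_i α_i^2 r_i = 9·3·0 + 10·4·3 + 1·9·0 + 8·1·6 + 5·3·5 = 243 ≡ 1.
  S = (4, 2, 1) ≠ 0, so r is not a codeword (an error is present).
Step 3: locate the error. For a single error e at position i, S_ℓ = v_i·e·α_i^ℓ, so α_err = S_1/S_0.
  S_0^{−1} = 4^{−1} = 3 (mod 11), so α_err = 2·3 = 6 ≡ 6 = α_1. Error position i = 1.
  Consistency check: S_2/S_1 = 1·6 = 6 ≡ 6 = α_err ✓ (single-error assumption holds).
Step 4: error magnitude e = S_0/v_1 = S_0·∏_{j≠1}(α_1 − α_j) = 4·5 = 20 ≡ 9 (mod 11).
Step 5: correct position 1: c_1 = r_1 − e = 0 − 9 ≡ 2 (mod 11). Hence c = [2, 3, 0, 6, 5].
  Check: interpolating c through the α_i gives m(x) = 9 + 8·x (degree < 2) with m(α_i) = c_i for every i, so c is indeed a codeword.


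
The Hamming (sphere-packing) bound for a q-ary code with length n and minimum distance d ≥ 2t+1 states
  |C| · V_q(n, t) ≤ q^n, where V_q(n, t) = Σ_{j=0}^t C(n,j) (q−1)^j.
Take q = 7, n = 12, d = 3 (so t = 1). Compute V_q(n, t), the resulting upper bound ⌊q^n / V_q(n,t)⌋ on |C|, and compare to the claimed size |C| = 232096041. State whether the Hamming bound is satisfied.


V_q(n, t) = 73, q^n = 13841287201, Hamming bound = 189606673, |C| = 232096041 > bound (violated).

Step 1: Compute V_q(n, t) = Σ_{j=0}^1 C(n, j) (q−1)^j.
  j = 0: C(12,0)·(6)^0 = 1·1 = 1.
  j = 1: C(12,1)·(6)^1 = 12·6 = 72.
  V_q(n, t) = 1 + 72 = 73.
Step 2: q^n = 7^12 = 13841287201.
Step 3: Hamming bound ⌊q^n / V_q(n,t)⌋ = ⌊13841287201/73⌋ = 189606673.
Step 4: Compare |C| = 232096041 to 189606673: violated.
The claimed |C| lies above the Hamming bound, so no 7-ary code of length 12 with d ≥ 3 can have 232096041 codewords.


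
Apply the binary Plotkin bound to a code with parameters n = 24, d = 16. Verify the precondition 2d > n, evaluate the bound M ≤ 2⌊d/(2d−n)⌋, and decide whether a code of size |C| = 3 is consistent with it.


Plotkin bound M ≤ 4; given |C| = 3 ≤ bound (satisfied).

Check applicability: 2d = 32, n = 24.
2d − n = 8 > 0, so Plotkin applies.
Compute d/(2d−n) = 16/8 ≈ 2.0000.
⌊d/(2d−n)⌋ = 2.
Plotkin bound: M ≤ 2·2 = 4.
Given |C| = 3, check: satisfied.
This |C| is below the Plotkin bound.


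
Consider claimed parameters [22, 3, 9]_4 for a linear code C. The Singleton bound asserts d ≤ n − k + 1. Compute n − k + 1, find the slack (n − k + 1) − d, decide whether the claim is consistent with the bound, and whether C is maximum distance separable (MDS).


Singleton RHS = n − k + 1 = 20, slack = 11, bound satisfied, not MDS.

Singleton bound: d ≤ n − k + 1.
Here n = 22, k = 3, so n − k + 1 = 20.
Given d = 9, check d ≤ 20: YES.
Slack = (n − k + 1) − d = 11.
The code is NOT MDS (slack = 11 > 0).
Description: the claimed parameters are [22, 3, 9]_4; such a code would be non-MDS.


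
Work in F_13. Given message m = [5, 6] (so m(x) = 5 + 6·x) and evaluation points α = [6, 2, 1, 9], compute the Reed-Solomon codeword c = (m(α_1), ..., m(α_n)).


c = [2, 4, 11, 7]

Message polynomial: m(x) = 5 + 6·x (mod 13).
For each evaluation point α_i, compute m(α_i) mod 13:
  α_1 = 6: Horner steps 6 → 2, so m(6) = 2.
  α_2 = 2: Horner steps 6 → 4, so m(2) = 4.
  α_3 = 1: Horner steps 6 → 11, so m(1) = 11.
  α_4 = 9: Horner steps 6 → 7, so m(9) = 7.
Codeword c = [2, 4, 11, 7] ∈ F_13^4.


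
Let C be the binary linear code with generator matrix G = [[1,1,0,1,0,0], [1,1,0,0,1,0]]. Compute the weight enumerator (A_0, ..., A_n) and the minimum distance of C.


Weight distribution: A_0 = 1, A_2 = 1, A_3 = 2. Minimum distance d = 2.

Enumerate all 2^2 = 4 messages m ∈ F_2^2.
For each, compute codeword c = mG in F_2^6, then tally its weight.
  m = 00 → c = 000000, weight = 0.
  m = 10 → c = 110100, weight = 3.
  m = 01 → c = 110010, weight = 3.
  m = 11 → c = 000110, weight = 2.
Tally weights:
  weight 0: 1 codewords.
  weight 2: 1 codewords.
  weight 3: 2 codewords.
Minimum distance d = smallest w > 0 with A_w > 0 = 2.
Sanity: Σ A_w = 4 = 2^2 = 4 ✓.


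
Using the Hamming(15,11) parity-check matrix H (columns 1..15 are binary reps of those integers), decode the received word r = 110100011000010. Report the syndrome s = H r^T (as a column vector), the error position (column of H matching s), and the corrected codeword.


s = (1, 0, 0, 0)^T, error position = 8, corrected codeword c = 110100001000010

Compute s = H r^T mod 2 one row at a time:
  s_1 = 1 + 1 + 0 + 0 + 0 + 0 + 1 + 0 = 3 ≡ 1 (mod 2).
  s_2 = 1 + 0 + 0 + 0 + 0 + 0 + 1 + 0 = 2 ≡ 0 (mod 2).
  s_3 = 1 + 0 + 0 + 0 + 0 + 0 + 1 + 0 = 2 ≡ 0 (mod 2).
  s_4 = 1 + 0 + 0 + 0 + 1 + 0 + 0 + 0 = 2 ≡ 0 (mod 2).
s = (1, 0, 0, 0)^T — this equals column 8 of H (binary 1000), so error is at position 8.
Correct: flip bit 8 of r = 110100011000010 to get c = 110100001000010.


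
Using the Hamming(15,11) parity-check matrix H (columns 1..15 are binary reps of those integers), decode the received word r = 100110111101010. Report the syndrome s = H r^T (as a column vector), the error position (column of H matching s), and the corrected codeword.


s = (1, 1, 1, 0)^T, error position = 14, corrected codeword c = 100110111101000

Compute s = H r^T mod 2 one row at a time:
  s_1 = 1 + 1 + 1 + 0 + 1 + 0 + 1 + 0 = 5 ≡ 1 (mod 2).
  s_2 = 1 + 1 + 0 + 1 + 1 + 0 + 1 + 0 = 5 ≡ 1 (mod 2).
  s_3 = 0 + 0 + 0 + 1 + 1 + 0 + 1 + 0 = 3 ≡ 1 (mod 2).
  s_4 = 1 + 0 + 1 + 1 + 1 + 0 + 0 + 0 = 4 ≡ 0 (mod 2).
s = (1, 1, 1, 0)^T — this equals column 14 of H (binary 1110), so error is at position 14.
Correct: flip bit 14 of r = 100110111101010 to get c = 100110111101000.


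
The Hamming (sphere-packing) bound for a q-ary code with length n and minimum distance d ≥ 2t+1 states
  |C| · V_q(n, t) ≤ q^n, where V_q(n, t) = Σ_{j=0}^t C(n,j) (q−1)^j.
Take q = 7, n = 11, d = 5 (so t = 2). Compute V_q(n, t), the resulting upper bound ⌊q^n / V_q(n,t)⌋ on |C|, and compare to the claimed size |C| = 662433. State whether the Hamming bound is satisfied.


V_q(n, t) = 2047, q^n = 1977326743, Hamming bound = 965963, |C| = 662433 ≤ bound (satisfied).

Step 1: Compute V_q(n, t) = Σ_{j=0}^2 C(n, j) (q−1)^j.
  j = 0: C(11,0)·(6)^0 = 1·1 = 1.
  j = 1: C(11,1)·(6)^1 = 11·6 = 66.
  j = 2: C(11,2)·(6)^2 = 55·36 = 1980.
  V_q(n, t) = 1 + 66 + 1980 = 2047.
Step 2: q^n = 7^11 = 1977326743.
Step 3: Hamming bound ⌊q^n / V_q(n,t)⌋ = ⌊1977326743/2047⌋ = 965963.
Step 4: Compare |C| = 662433 to 965963: satisfied.
The claimed |C| lies below the Hamming bound.


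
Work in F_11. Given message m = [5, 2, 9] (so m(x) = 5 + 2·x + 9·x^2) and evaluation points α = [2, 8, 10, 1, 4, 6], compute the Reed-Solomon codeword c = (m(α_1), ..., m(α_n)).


c = [1, 3, 1, 5, 3, 0]

Message polynomial: m(x) = 5 + 2·x + 9·x^2 (mod 11).
For each evaluation point α_i, compute m(α_i) mod 11:
  α_1 = 2: Horner steps 9 → 9 → 1, so m(2) = 1.
  α_2 = 8: Horner steps 9 → 8 → 3, so m(8) = 3.
  α_3 = 10: Horner steps 9 → 4 → 1, so m(10) = 1.
  α_4 = 1: Horner steps 9 → 0 → 5, so m(1) = 5.
  α_5 = 4: Horner steps 9 → 5 → 3, so m(4) = 3.
  α_6 = 6: Horner steps 9 → 1 → 0, so m(6) = 0.
Codeword c = [1, 3, 1, 5, 3, 0] ∈ F_11^6.


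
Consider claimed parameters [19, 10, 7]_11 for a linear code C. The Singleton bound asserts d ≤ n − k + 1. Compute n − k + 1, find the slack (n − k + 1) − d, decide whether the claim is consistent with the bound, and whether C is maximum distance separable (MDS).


Singleton RHS = n − k + 1 = 10, slack = 3, bound satisfied, not MDS.

Singleton bound: d ≤ n − k + 1.
Here n = 19, k = 10, so n − k + 1 = 10.
Given d = 7, check d ≤ 10: YES.
Slack = (n − k + 1) − d = 3.
The code is NOT MDS (slack = 3 > 0).
Description: the claimed parameters are [19, 10, 7]_11; such a code would be non-MDS.


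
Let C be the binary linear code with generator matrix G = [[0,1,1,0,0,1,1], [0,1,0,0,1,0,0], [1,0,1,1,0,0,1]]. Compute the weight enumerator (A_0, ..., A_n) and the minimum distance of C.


Weight distribution: A_0 = 1, A_2 = 1, A_4 = 5, A_6 = 1. Minimum distance d = 2.

Enumerate all 2^3 = 8 messages m ∈ F_2^3.
For each, compute codeword c = mG in F_2^7, then tally its weight.
  m = 000 → c = 0000000, weight = 0.
  m = 100 → c = 0110011, weight = 4.
  m = 010 → c = 0100100, weight = 2.
  m = 110 → c = 0010111, weight = 4.
  m = 001 → c = 1011001, weight = 4.
  m = 101 → c = 1101010, weight = 4.
  m = 011 → c = 1111101, weight = 6.
  m = 111 → c = 1001110, weight = 4.
Tally weights:
  weight 0: 1 codewords.
  weight 2: 1 codewords.
  weight 4: 5 codewords.
  weight 6: 1 codewords.
Minimum distance d = smallest w > 0 with A_w > 0 = 2.
Sanity: Σ A_w = 8 = 2^3 = 8 ✓.


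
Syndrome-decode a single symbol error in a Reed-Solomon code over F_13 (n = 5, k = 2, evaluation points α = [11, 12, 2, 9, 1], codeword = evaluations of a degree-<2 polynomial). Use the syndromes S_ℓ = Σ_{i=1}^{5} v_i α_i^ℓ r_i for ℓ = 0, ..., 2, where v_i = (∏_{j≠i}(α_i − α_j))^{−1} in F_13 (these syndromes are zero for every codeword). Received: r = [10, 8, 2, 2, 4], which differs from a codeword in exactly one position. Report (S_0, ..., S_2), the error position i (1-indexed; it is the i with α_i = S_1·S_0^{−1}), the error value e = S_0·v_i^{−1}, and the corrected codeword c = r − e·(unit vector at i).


S = (6, 2, 5), error at position 4, error magnitude e = 1, c = [10, 8, 2, 1, 4].

Step 1: column multipliers v_i = (∏_{j≠i}(α_i − α_j))^{−1} mod 13.
  i = 1 (α = 11): (11−12)(11−2)(11−9)(11−1) = (−1)·9·2·10 = −180 ≡ 2, so v_1 = 2^{−1} = 7 (mod 13).
  i = 2 (α = 12): (12−11)(12−2)(12−9)(12−1) = 1·10·3·11 = 330 ≡ 5, so v_2 = 5^{−1} = 8 (mod 13).
  i = 3 (α = 2): (2−11)(2−12)(2−9)(2−1) = (−9)·(−10)·(−7)·1 = −630 ≡ 7, so v_3 = 7^{−1} = 2 (mod 13).
  i = 4 (α = 9): (9−11)(9−12)(9−2)(9−1) = (−2)·(−3)·7·8 = 336 ≡ 11, so v_4 = 11^{−1} = 6 (mod 13).
  i = 5 (α = 1): (1−11)(1−12)(1−2)(1−9) = (−10)·(−11)·(−1)·(−8) = 880 ≡ 9, so v_5 = 9^{−1} = 3 (mod 13).
  v = [7, 8, 2, 6, 3].
Step 2: syndromes of r = [10, 8, 2, 2, 4] (all sums mod 13).
  S_0 = Σ v_i r_i = 7·10 + 8·8 + 2·2 + 6·2 + 3·4 = 162 ≡ 6.
  S_1 = Σ v_i α_i r_i = 7·11·10 + 8·12·8 + 2·2·2 + 6·9·2 + 3·1·4 = 1666 ≡ 2.
  α_i^2 mod 13 = [4, 1, 4, 3, 1].
  S_2 = Σ v_i α_i^2 r_i = 7·4·10 + 8·1·8 + 2·4·2 + 6·3·2 + 3·1·4 = 408 ≡ 5.
  S = (6, 2, 5) ≠ 0, so r is not a codeword (an error is present).
Step 3: locate the error. For a single error e at position i, S_ℓ = v_i·e·α_i^ℓ, so α_err = S_1/S_0.
  S_0^{−1} = 6^{−1} = 11 (mod 13), so α_err = 2·11 = 22 ≡ 9 = α_4. Error position i = 4.
  Consistency check: S_2/S_1 = 5·7 = 35 ≡ 9 = α_err ✓ (single-error assumption holds).
Step 4: error magnitude e = S_0/v_4 = S_0·∏_{j≠4}(α_4 − α_j) = 6·11 = 66 ≡ 1 (mod 13).
Step 5: correct position 4: c_4 = r_4 − e = 2 − 1 ≡ 1 (mod 13). Hence c = [10, 8, 2, 1, 4].
  Check: interpolating c through the α_i gives m(x) = 6 + 11·x (degree < 2) with m(α_i) = c_i for every i, so c is indeed a codeword.


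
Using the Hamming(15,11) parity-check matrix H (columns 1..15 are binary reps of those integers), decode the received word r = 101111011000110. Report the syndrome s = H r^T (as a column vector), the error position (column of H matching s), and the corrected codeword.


s = (0, 1, 1, 1)^T, error position = 7, corrected codeword c = 101111111000110

Compute s = H r^T mod 2 one row at a time:
  s_1 = 1 + 1 + 0 + 0 + 0 + 1 + 1 + 0 = 4 ≡ 0 (mod 2).
  s_2 = 1 + 1 + 1 + 0 + 0 + 1 + 1 + 0 = 5 ≡ 1 (mod 2).
  s_3 = 0 + 1 + 1 + 0 + 0 + 0 + 1 + 0 = 3 ≡ 1 (mod 2).
  s_4 = 1 + 1 + 1 + 0 + 1 + 0 + 1 + 0 = 5 ≡ 1 (mod 2).
s = (0, 1, 1, 1)^T — this equals column 7 of H (binary 0111), so error is at position 7.
Correct: flip bit 7 of r = 101111011000110 to get c = 101111111000110.


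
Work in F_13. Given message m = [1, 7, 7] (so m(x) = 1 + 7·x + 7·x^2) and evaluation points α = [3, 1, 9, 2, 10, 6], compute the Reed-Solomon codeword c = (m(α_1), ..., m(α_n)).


c = [7, 2, 7, 4, 4, 9]

Message polynomial: m(x) = 1 + 7·x + 7·x^2 (mod 13).
For each evaluation point α_i, compute m(α_i) mod 13:
  α_1 = 3: Horner steps 7 → 2 → 7, so m(3) = 7.
  α_2 = 1: Horner steps 7 → 1 → 2, so m(1) = 2.
  α_3 = 9: Horner steps 7 → 5 → 7, so m(9) = 7.
  α_4 = 2: Horner steps 7 → 8 → 4, so m(2) = 4.
  α_5 = 10: Horner steps 7 → 12 → 4, so m(10) = 4.
  α_6 = 6: Horner steps 7 → 10 → 9, so m(6) = 9.
Codeword c = [7, 2, 7, 4, 4, 9] ∈ F_13^6.


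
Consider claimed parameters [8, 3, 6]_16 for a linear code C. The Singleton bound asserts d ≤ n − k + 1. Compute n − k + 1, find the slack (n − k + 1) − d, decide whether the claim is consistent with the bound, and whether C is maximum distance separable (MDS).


Singleton RHS = n − k + 1 = 6, slack = 0, bound satisfied, MDS.

Singleton bound: d ≤ n − k + 1.
Here n = 8, k = 3, so n − k + 1 = 6.
Given d = 6, check d ≤ 6: YES.
Slack = (n − k + 1) − d = 0.
The code is MDS (slack = 0).
Description: the claimed parameters are [8, 3, 6]_16; such a code would be MDS (meets Singleton bound).


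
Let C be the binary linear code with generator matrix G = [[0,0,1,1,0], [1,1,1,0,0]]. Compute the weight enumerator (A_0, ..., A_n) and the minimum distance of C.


Weight distribution: A_0 = 1, A_2 = 1, A_3 = 2. Minimum distance d = 2.

Enumerate all 2^2 = 4 messages m ∈ F_2^2.
For each, compute codeword c = mG in F_2^5, then tally its weight.
  m = 00 → c = 00000, weight = 0.
  m = 10 → c = 00110, weight = 2.
  m = 01 → c = 11100, weight = 3.
  m = 11 → c = 11010, weight = 3.
Tally weights:
  weight 0: 1 codewords.
  weight 2: 1 codewords.
  weight 3: 2 codewords.
Minimum distance d = smallest w > 0 with A_w > 0 = 2.
Sanity: Σ A_w = 4 = 2^2 = 4 ✓.


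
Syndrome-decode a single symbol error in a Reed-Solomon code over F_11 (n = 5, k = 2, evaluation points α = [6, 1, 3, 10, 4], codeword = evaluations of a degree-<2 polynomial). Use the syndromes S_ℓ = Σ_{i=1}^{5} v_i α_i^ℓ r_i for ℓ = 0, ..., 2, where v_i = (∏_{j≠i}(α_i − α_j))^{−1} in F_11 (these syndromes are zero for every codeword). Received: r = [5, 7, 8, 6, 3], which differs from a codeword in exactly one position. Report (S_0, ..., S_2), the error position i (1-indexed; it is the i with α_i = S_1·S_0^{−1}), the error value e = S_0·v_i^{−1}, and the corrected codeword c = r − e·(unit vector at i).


S = (1, 6, 3), error at position 1, error magnitude e = 1, c = [4, 7, 8, 6, 3].

Step 1: column multipliers v_i = (∏_{j≠i}(α_i − α_j))^{−1} mod 11.
  i = 1 (α = 6): (6−1)(6−3)(6−10)(6−4) = 5·3·(−4)·2 = −120 ≡ 1, so v_1 = 1^{−1} = 1 (mod 11).
  i = 2 (α = 1): (1−6)(1−3)(1−10)(1−4) = (−5)·(−2)·(−9)·(−3) = 270 ≡ 6, so v_2 = 6^{−1} = 2 (mod 11).
  i = 3 (α = 3): (3−6)(3−1)(3−10)(3−4) = (−3)·2·(−7)·(−1) = −42 ≡ 2, so v_3 = 2^{−1} = 6 (mod 11).
  i = 4 (α = 10): (10−6)(10−1)(10−3)(10−4) = 4·9·7·6 = 1512 ≡ 5, so v_4 = 5^{−1} = 9 (mod 11).
  i = 5 (α = 4): (4−6)(4−1)(4−3)(4−10) = (−2)·3·1·(−6) = 36 ≡ 3, so v_5 = 3^{−1} = 4 (mod 11).
  v = [1, 2, 6, 9, 4].
Step 2: syndromes of r = [5, 7, 8, 6, 3] (all sums mod 11).
  S_0 = Σ v_i r_i = 1·5 + 2·7 + 6·8 + 9·6 + 4·3 = 133 ≡ 1.
  S_1 = Σ v_i α_i r_i = 1·6·5 + 2·1·7 + 6·3·8 + 9·10·6 + 4·4·3 = 776 ≡ 6.
  α_i^2 mod 11 = [3, 1, 9, 1, 5].
  S_2 = Σ v_i α_i^2 r_i = 1·3·5 + 2·1·7 + 6·9·8 + 9·1·6 + 4·5·3 = 575 ≡ 3.
  S = (1, 6, 3) ≠ 0, so r is not a codeword (an error is present).
Step 3: locate the error. For a single error e at position i, S_ℓ = v_i·e·α_i^ℓ, so α_err = S_1/S_0.
  S_0^{−1} = 1^{−1} = 1 (mod 11), so α_err = 6·1 = 6 ≡ 6 = α_1. Error position i = 1.
  Consistency check: S_2/S_1 = 3·2 = 6 ≡ 6 = α_err ✓ (single-error assumption holds).
Step 4: error magnitude e = S_0/v_1 = S_0·∏_{j≠1}(α_1 − α_j) = 1·1 = 1 ≡ 1 (mod 11).
Step 5: correct position 1: c_1 = r_1 − e = 5 − 1 ≡ 4 (mod 11). Hence c = [4, 7, 8, 6, 3].
  Check: interpolating c through the α_i gives m(x) = 1 + 6·x (degree < 2) with m(α_i) = c_i for every i, so c is indeed a codeword.


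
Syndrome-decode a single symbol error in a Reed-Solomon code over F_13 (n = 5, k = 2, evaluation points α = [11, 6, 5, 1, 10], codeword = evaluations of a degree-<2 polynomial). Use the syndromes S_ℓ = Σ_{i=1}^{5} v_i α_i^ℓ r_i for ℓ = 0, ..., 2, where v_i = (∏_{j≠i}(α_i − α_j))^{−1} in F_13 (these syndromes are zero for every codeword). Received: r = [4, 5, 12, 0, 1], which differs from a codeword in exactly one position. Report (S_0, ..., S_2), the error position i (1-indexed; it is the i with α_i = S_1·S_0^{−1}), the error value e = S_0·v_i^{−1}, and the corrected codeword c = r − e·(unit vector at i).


S = (9, 2, 12), error at position 2, error magnitude e = 3, c = [4, 2, 12, 0, 1].

Step 1: column multipliers v_i = (∏_{j≠i}(α_i − α_j))^{−1} mod 13.
  i = 1 (α = 11): (11−6)(11−5)(11−1)(11−10) = 5·6·10·1 = 300 ≡ 1, so v_1 = 1^{−1} = 1 (mod 13).
  i = 2 (α = 6): (6−11)(6−5)(6−1)(6−10) = (−5)·1·5·(−4) = 100 ≡ 9, so v_2 = 9^{−1} = 3 (mod 13).
  i = 3 (α = 5): (5−11)(5−6)(5−1)(5−10) = (−6)·(−1)·4·(−5) = −120 ≡ 10, so v_3 = 10^{−1} = 4 (mod 13).
  i = 4 (α = 1): (1−11)(1−6)(1−5)(1−10) = (−10)·(−5)·(−4)·(−9) = 1800 ≡ 6, so v_4 = 6^{−1} = 11 (mod 13).
  i = 5 (α = 10): (10−11)(10−6)(10−5)(10−1) = (−1)·4·5·9 = −180 ≡ 2, so v_5 = 2^{−1} = 7 (mod 13).
  v = [1, 3, 4, 11, 7].
Step 2: syndromes of r = [4, 5, 12, 0, 1] (all sums mod 13).
  S_0 = Σ v_i r_i = 1·4 + 3·5 + 4·12 + 11·0 + 7·1 = 74 ≡ 9.
  S_1 = Σ v_i α_i r_i = 1·11·4 + 3·6·5 + 4·5·12 + 11·1·0 + 7·10·1 = 444 ≡ 2.
  α_i^2 mod 13 = [4, 10, 12, 1, 9].
  S_2 = Σ v_i α_i^2 r_i = 1·4·4 + 3·10·5 + 4·12·12 + 11·1·0 + 7·9·1 = 805 ≡ 12.
  S = (9, 2, 12) ≠ 0, so r is not a codeword (an error is present).
Step 3: locate the error. For a single error e at position i, S_ℓ = v_i·e·α_i^ℓ, so α_err = S_1/S_0.
  S_0^{−1} = 9^{−1} = 3 (mod 13), so α_err = 2·3 = 6 ≡ 6 = α_2. Error position i = 2.
  Consistency check: S_2/S_1 = 12·7 = 84 ≡ 6 = α_err ✓ (single-error assumption holds).
Step 4: error magnitude e = S_0/v_2 = S_0·∏_{j≠2}(α_2 − α_j) = 9·9 = 81 ≡ 3 (mod 13).
Step 5: correct position 2: c_2 = r_2 − e = 5 − 3 ≡ 2 (mod 13). Hence c = [4, 2, 12, 0, 1].
  Check: interpolating c through the α_i gives m(x) = 10 + 3·x (degree < 2) with m(α_i) = c_i for every i, so c is indeed a codeword.


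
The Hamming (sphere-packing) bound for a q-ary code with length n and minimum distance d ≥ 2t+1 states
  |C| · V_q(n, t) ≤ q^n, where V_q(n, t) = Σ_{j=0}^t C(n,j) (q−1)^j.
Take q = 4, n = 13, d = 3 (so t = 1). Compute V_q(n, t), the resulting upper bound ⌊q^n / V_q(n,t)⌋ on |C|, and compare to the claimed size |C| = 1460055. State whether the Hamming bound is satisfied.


V_q(n, t) = 40, q^n = 67108864, Hamming bound = 1677721, |C| = 1460055 ≤ bound (satisfied).

Step 1: Compute V_q(n, t) = Σ_{j=0}^1 C(n, j) (q−1)^j.
  j = 0: C(13,0)·(3)^0 = 1·1 = 1.
  j = 1: C(13,1)·(3)^1 = 13·3 = 39.
  V_q(n, t) = 1 + 39 = 40.
Step 2: q^n = 4^13 = 67108864.
Step 3: Hamming bound ⌊q^n / V_q(n,t)⌋ = ⌊67108864/40⌋ = 1677721.
Step 4: Compare |C| = 1460055 to 1677721: satisfied.
The claimed |C| lies below the Hamming bound.


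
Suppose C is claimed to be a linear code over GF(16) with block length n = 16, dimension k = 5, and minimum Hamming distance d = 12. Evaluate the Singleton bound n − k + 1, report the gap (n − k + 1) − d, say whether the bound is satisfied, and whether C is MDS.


Singleton RHS = n − k + 1 = 12, slack = 0, bound satisfied, MDS.

Singleton bound: d ≤ n − k + 1.
Here n = 16, k = 5, so n − k + 1 = 12.
Given d = 12, check d ≤ 12: YES.
Slack = (n − k + 1) − d = 0.
The code is MDS (slack = 0).
Description: the claimed parameters are [16, 5, 12]_16; such a code would be MDS (meets Singleton bound).


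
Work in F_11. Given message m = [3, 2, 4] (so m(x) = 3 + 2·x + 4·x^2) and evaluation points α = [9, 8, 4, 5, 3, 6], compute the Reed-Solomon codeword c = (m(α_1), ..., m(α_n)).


c = [4, 0, 9, 3, 1, 5]

Message polynomial: m(x) = 3 + 2·x + 4·x^2 (mod 11).
For each evaluation point α_i, compute m(α_i) mod 11:
  α_1 = 9: Horner steps 4 → 5 → 4, so m(9) = 4.
  α_2 = 8: Horner steps 4 → 1 → 0, so m(8) = 0.
  α_3 = 4: Horner steps 4 → 7 → 9, so m(4) = 9.
  α_4 = 5: Horner steps 4 → 0 → 3, so m(5) = 3.
  α_5 = 3: Horner steps 4 → 3 → 1, so m(3) = 1.
  α_6 = 6: Horner steps 4 → 4 → 5, so m(6) = 5.
Codeword c = [4, 0, 9, 3, 1, 5] ∈ F_11^6.


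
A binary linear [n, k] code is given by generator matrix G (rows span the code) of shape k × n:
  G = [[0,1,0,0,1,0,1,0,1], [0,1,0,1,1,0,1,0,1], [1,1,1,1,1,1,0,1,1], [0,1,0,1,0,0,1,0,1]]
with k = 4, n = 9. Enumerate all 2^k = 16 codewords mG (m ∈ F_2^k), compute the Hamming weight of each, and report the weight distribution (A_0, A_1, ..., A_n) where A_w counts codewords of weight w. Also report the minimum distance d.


Weight distribution: A_0 = 1, A_1 = 2, A_2 = 1, A_3 = 1, A_4 = 2, A_5 = 2, A_6 = 3, A_7 = 3, A_8 = 1. Minimum distance d = 1.

Enumerate all 2^4 = 16 messages m ∈ F_2^4.
For each, compute codeword c = mG in F_2^9, then tally its weight.
  m = 0000 → c = 000000000, weight = 0.
  m = 1000 → c = 010010101, weight = 4.
  m = 0100 → c = 010110101, weight = 5.
  m = 1100 → c = 000100000, weight = 1.
  m = 0010 → c = 111111011, weight = 8.
  m = 1010 → c = 101101110, weight = 6.
  m = 0110 → c = 101001110, weight = 5.
  m = 1110 → c = 111011011, weight = 7.
  m = 0001 → c = 010100101, weight = 4.
  m = 1001 → c = 000110000, weight = 2.
  m = 0101 → c = 000010000, weight = 1.
  m = 1101 → c = 010000101, weight = 3.
  m = 0011 → c = 101011110, weight = 6.
  m = 1011 → c = 111001011, weight = 6.
  m = 0111 → c = 111101011, weight = 7.
  m = 1111 → c = 101111110, weight = 7.
Tally weights:
  weight 0: 1 codewords.
  weight 1: 2 codewords.
  weight 2: 1 codewords.
  weight 3: 1 codewords.
  weight 4: 2 codewords.
  weight 5: 2 codewords.
  weight 6: 3 codewords.
  weight 7: 3 codewords.
  weight 8: 1 codewords.
Minimum distance d = smallest w > 0 with A_w > 0 = 1.
Sanity: Σ A_w = 16 = 2^4 = 16 ✓.


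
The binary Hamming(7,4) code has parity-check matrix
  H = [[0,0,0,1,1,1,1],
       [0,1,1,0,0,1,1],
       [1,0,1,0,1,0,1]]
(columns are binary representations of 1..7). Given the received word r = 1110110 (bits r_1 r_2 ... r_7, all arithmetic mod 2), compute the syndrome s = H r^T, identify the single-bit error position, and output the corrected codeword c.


s = (0, 1, 1)^T, error position = 3, corrected codeword c = 1100110

Compute s = H r^T mod 2 one row at a time:
  s_1 = 0 + 1 + 1 + 0 = 2 ≡ 0 (mod 2).
  s_2 = 1 + 1 + 1 + 0 = 3 ≡ 1 (mod 2).
  s_3 = 1 + 1 + 1 + 0 = 3 ≡ 1 (mod 2).
s = (0, 1, 1)^T — this equals column 3 of H (binary 011), so error is at position 3.
Correct: flip bit 3 of r = 1110110 to get c = 1100110.


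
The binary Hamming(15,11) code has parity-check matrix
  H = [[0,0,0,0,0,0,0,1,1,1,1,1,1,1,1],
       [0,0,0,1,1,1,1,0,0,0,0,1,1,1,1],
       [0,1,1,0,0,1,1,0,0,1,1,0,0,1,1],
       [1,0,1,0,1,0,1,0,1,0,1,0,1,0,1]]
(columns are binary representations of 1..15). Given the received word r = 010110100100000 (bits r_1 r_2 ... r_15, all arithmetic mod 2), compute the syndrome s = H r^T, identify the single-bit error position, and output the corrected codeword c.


s = (1, 1, 1, 0)^T, error position = 14, corrected codeword c = 010110100100010

Compute s = H r^T mod 2 one row at a time:
  s_1 = 0 + 0 + 1 + 0 + 0 + 0 + 0 + 0 = 1 ≡ 1 (mod 2).
  s_2 = 1 + 1 + 0 + 1 + 0 + 0 + 0 + 0 = 3 ≡ 1 (mod 2).
  s_3 = 1 + 0 + 0 + 1 + 1 + 0 + 0 + 0 = 3 ≡ 1 (mod 2).
  s_4 = 0 + 0 + 1 + 1 + 0 + 0 + 0 + 0 = 2 ≡ 0 (mod 2).
s = (1, 1, 1, 0)^T — this equals column 14 of H (binary 1110), so error is at position 14.
Correct: flip bit 14 of r = 010110100100000 to get c = 010110100100010.


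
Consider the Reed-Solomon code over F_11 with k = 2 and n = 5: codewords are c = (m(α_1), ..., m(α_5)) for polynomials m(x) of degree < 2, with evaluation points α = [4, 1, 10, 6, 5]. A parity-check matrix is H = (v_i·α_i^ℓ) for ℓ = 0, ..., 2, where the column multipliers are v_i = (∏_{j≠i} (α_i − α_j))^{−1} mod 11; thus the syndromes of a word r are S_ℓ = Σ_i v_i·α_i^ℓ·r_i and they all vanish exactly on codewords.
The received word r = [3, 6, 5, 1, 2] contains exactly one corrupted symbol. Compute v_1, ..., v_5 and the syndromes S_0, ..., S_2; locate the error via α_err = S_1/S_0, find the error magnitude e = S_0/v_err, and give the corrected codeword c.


S = (4, 7, 4), error at position 3, error magnitude e = 8, c = [3, 6, 8, 1, 2].

Step 1: column multipliers v_i = (∏_{j≠i}(α_i − α_j))^{−1} mod 11.
  i = 1 (α = 4): (4−1)(4−10)(4−6)(4−5) = 3·(−6)·(−2)·(−1) = −36 ≡ 8, so v_1 = 8^{−1} = 7 (mod 11).
  i = 2 (α = 1): (1−4)(1−10)(1−6)(1−5) = (−3)·(−9)·(−5)·(−4) = 540 ≡ 1, so v_2 = 1^{−1} = 1 (mod 11).
  i = 3 (α = 10): (10−4)(10−1)(10−6)(10−5) = 6·9·4·5 = 1080 ≡ 2, so v_3 = 2^{−1} = 6 (mod 11).
  i = 4 (α = 6): (6−4)(6−1)(6−10)(6−5) = 2·5·(−4)·1 = −40 ≡ 4, so v_4 = 4^{−1} = 3 (mod 11).
  i = 5 (α = 5): (5−4)(5−1)(5−10)(5−6) = 1·4·(−5)·(−1) = 20 ≡ 9, so v_5 = 9^{−1} = 5 (mod 11).
  v = [7, 1, 6, 3, 5].
Step 2: syndromes of r = [3, 6, 5, 1, 2] (all sums mod 11).
  S_0 = Σ v_i r_i = 7·3 + 1·6 + 6·5 + 3·1 + 5·2 = 70 ≡ 4.
  S_1 = Σ v_i α_i r_i = 7·4·3 + 1·1·6 + 6·10·5 + 3·6·1 + 5·5·2 = 458 ≡ 7.
  α_i^2 mod 11 = [5, 1, 1, 3, 3].
  S_2 = Σ v_i α_i^2 r_i = 7·5·3 + 1·1·6 + 6·1·5 + 3·3·1 + 5·3·2 = 180 ≡ 4.
  S = (4, 7, 4) ≠ 0, so r is not a codeword (an error is present).
Step 3: locate the error. For a single error e at position i, S_ℓ = v_i·e·α_i^ℓ, so α_err = S_1/S_0.
  S_0^{−1} = 4^{−1} = 3 (mod 11), so α_err = 7·3 = 21 ≡ 10 = α_3. Error position i = 3.
  Consistency check: S_2/S_1 = 4·8 = 32 ≡ 10 = α_err ✓ (single-error assumption holds).
Step 4: error magnitude e = S_0/v_3 = S_0·∏_{j≠3}(α_3 − α_j) = 4·2 = 8 ≡ 8 (mod 11).
Step 5: correct position 3: c_3 = r_3 − e = 5 − 8 ≡ 8 (mod 11). Hence c = [3, 6, 8, 1, 2].
  Check: interpolating c through the α_i gives m(x) = 7 + 10·x (degree < 2) with m(α_i) = c_i for every i, so c is indeed a codeword.


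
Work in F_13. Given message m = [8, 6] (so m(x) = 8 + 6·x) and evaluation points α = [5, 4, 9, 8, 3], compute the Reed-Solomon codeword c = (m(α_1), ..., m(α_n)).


c = [12, 6, 10, 4, 0]

Message polynomial: m(x) = 8 + 6·x (mod 13).
For each evaluation point α_i, compute m(α_i) mod 13:
  α_1 = 5: Horner steps 6 → 12, so m(5) = 12.
  α_2 = 4: Horner steps 6 → 6, so m(4) = 6.
  α_3 = 9: Horner steps 6 → 10, so m(9) = 10.
  α_4 = 8: Horner steps 6 → 4, so m(8) = 4.
  α_5 = 3: Horner steps 6 → 0, so m(3) = 0.
Codeword c = [12, 6, 10, 4, 0] ∈ F_13^5.


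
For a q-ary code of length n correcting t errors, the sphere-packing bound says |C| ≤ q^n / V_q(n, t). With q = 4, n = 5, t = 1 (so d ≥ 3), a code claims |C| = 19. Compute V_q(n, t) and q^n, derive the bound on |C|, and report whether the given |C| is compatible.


V_q(n, t) = 16, q^n = 1024, Hamming bound = 64, |C| = 19 ≤ bound (satisfied).

Step 1: Compute V_q(n, t) = Σ_{j=0}^1 C(n, j) (q−1)^j.
  j = 0: C(5,0)·(3)^0 = 1·1 = 1.
  j = 1: C(5,1)·(3)^1 = 5·3 = 15.
  V_q(n, t) = 1 + 15 = 16.
Step 2: q^n = 4^5 = 1024.
Step 3: Hamming bound ⌊q^n / V_q(n,t)⌋ = ⌊1024/16⌋ = 64.
Step 4: Compare |C| = 19 to 64: satisfied.
The claimed |C| lies below the Hamming bound.


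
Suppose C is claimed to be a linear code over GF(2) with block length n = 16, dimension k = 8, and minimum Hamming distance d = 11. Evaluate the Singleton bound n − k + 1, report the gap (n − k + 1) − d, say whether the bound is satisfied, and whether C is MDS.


Singleton RHS = n − k + 1 = 9, slack = -2, bound violated (no such code; not MDS).

Singleton bound: d ≤ n − k + 1.
Here n = 16, k = 8, so n − k + 1 = 9.
Given d = 11, check d ≤ 9: NO.
Slack = (n − k + 1) − d = -2.
The slack is negative: d = 11 exceeds n − k + 1 = 9 by 2, so the Singleton bound is violated and no linear [16, 8, 11]_2 code can exist. In particular it is not MDS (MDS requires d = n − k + 1 exactly).
Description: the claimed parameters are [16, 8, 11]_2; such a code would be impossible (violates the Singleton bound).


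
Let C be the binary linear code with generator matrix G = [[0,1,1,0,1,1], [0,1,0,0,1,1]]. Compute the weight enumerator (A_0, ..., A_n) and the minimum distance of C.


Weight distribution: A_0 = 1, A_1 = 1, A_3 = 1, A_4 = 1. Minimum distance d = 1.

Enumerate all 2^2 = 4 messages m ∈ F_2^2.
For each, compute codeword c = mG in F_2^6, then tally its weight.
  m = 00 → c = 000000, weight = 0.
  m = 10 → c = 011011, weight = 4.
  m = 01 → c = 010011, weight = 3.
  m = 11 → c = 001000, weight = 1.
Tally weights:
  weight 0: 1 codewords.
  weight 1: 1 codewords.
  weight 3: 1 codewords.
  weight 4: 1 codewords.
Minimum distance d = smallest w > 0 with A_w > 0 = 1.
Sanity: Σ A_w = 4 = 2^2 = 4 ✓.


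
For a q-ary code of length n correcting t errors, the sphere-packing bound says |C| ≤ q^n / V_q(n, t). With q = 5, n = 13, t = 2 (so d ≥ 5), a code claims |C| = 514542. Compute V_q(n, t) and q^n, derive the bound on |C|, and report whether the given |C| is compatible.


V_q(n, t) = 1301, q^n = 1220703125, Hamming bound = 938280, |C| = 514542 ≤ bound (satisfied).

Step 1: Compute V_q(n, t) = Σ_{j=0}^2 C(n, j) (q−1)^j.
  j = 0: C(13,0)·(4)^0 = 1·1 = 1.
  j = 1: C(13,1)·(4)^1 = 13·4 = 52.
  j = 2: C(13,2)·(4)^2 = 78·16 = 1248.
  V_q(n, t) = 1 + 52 + 1248 = 1301.
Step 2: q^n = 5^13 = 1220703125.
Step 3: Hamming bound ⌊q^n / V_q(n,t)⌋ = ⌊1220703125/1301⌋ = 938280.
Step 4: Compare |C| = 514542 to 938280: satisfied.
The claimed |C| lies below the Hamming bound.


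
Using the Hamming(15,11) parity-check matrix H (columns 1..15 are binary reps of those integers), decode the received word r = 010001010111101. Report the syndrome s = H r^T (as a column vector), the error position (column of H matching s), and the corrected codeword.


s = (0, 0, 1, 1)^T, error position = 3, corrected codeword c = 011001010111101

Compute s = H r^T mod 2 one row at a time:
  s_1 = 1 + 0 + 1 + 1 + 1 + 1 + 0 + 1 = 6 ≡ 0 (mod 2).
  s_2 = 0 + 0 + 1 + 0 + 1 + 1 + 0 + 1 = 4 ≡ 0 (mod 2).
  s_3 = 1 + 0 + 1 + 0 + 1 + 1 + 0 + 1 = 5 ≡ 1 (mod 2).
  s_4 = 0 + 0 + 0 + 0 + 0 + 1 + 1 + 1 = 3 ≡ 1 (mod 2).
s = (0, 0, 1, 1)^T — this equals column 3 of H (binary 0011), so error is at position 3.
Correct: flip bit 3 of r = 010001010111101 to get c = 011001010111101.


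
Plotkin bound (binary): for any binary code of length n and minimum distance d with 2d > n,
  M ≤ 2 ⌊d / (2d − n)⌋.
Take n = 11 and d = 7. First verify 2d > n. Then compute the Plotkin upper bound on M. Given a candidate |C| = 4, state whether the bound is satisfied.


Plotkin bound M ≤ 4; given |C| = 4 ≤ bound (satisfied).

Check applicability: 2d = 14, n = 11.
2d − n = 3 > 0, so Plotkin applies.
Compute d/(2d−n) = 7/3 ≈ 2.3333.
⌊d/(2d−n)⌋ = 2.
Plotkin bound: M ≤ 2·2 = 4.
Given |C| = 4, check: satisfied.
This |C| is at the Plotkin bound.
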